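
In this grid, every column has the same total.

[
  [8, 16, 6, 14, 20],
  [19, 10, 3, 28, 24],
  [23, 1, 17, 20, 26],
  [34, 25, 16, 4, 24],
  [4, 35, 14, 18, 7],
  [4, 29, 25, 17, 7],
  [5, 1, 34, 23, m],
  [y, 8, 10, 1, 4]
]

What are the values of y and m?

Columns 2 and 4 both add up to 125, so every column sums to 125.
Column 1: 8 + 19 + 23 + 34 + 4 + 4 + 5 = 97, so the missing entry is 125 − 97 = 28.
Column 5: 20 + 24 + 26 + 24 + 7 + 7 + 4 = 112, so the missing entry is 125 − 112 = 13.

y = 28, m = 13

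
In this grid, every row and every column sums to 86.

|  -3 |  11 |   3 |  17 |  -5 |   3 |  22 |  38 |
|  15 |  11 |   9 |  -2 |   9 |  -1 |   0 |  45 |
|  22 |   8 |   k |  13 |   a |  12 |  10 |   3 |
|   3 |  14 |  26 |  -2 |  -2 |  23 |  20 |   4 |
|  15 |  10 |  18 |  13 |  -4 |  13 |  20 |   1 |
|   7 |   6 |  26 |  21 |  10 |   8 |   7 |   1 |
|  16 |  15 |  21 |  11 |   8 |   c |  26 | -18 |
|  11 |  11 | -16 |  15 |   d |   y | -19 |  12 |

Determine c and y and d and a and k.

c = 7, y = 21, d = 51, a = 19, k = -1

The known cells in row 7 total 79, leaving 86 − 79 = 7 for the blank.
The known cells in column 3 total 87, leaving 86 − 87 = -1 for the blank.
The known cells in row 3 total 67, leaving 86 − 67 = 19 for the blank.
The known cells in column 5 total 35, leaving 86 − 35 = 51 for the blank.
The known cells in row 8 total 65, leaving 86 − 65 = 21 for the blank.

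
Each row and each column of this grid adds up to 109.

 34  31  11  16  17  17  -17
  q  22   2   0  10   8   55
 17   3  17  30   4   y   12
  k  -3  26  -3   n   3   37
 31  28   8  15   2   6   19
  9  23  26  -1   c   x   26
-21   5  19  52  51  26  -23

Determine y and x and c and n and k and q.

Row 2: 22 + 2 + 0 + 10 + 8 + 55 = 97, so its missing entry is 109 − 97 = 12.
Column 1: 34 + 12 + 17 + 31 + 9 − 21 = 82, so its missing entry is 109 − 82 = 27.
Row 4: 27 − 3 + 26 − 3 + 3 + 37 = 87, so its missing entry is 109 − 87 = 22.
Column 5: 17 + 10 + 4 + 22 + 2 + 51 = 106, so its missing entry is 109 − 106 = 3.
Row 6: 9 + 23 + 26 − 1 + 3 + 26 = 86, so its missing entry is 109 − 86 = 23.
Row 3: 17 + 3 + 17 + 30 + 4 + 12 = 83, so its missing entry is 109 − 83 = 26.

y = 26, x = 23, c = 3, n = 22, k = 27, q = 12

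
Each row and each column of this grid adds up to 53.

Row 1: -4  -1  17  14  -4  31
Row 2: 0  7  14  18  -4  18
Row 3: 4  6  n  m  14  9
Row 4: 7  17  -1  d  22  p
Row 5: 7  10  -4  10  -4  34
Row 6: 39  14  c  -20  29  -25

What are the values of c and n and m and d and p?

Column 6: 31 + 18 + 9 + 34 − 25 = 67, so its missing entry is 53 − 67 = -14.
Row 4: 7 + 17 − 1 + 22 − 14 = 31, so its missing entry is 53 − 31 = 22.
Column 4: 14 + 18 + 22 + 10 − 20 = 44, so its missing entry is 53 − 44 = 9.
Row 3: 4 + 6 + 9 + 14 + 9 = 42, so its missing entry is 53 − 42 = 11.
Row 6: 39 + 14 − 20 + 29 − 25 = 37, so its missing entry is 53 − 37 = 16.

c = 16, n = 11, m = 9, d = 22, p = -14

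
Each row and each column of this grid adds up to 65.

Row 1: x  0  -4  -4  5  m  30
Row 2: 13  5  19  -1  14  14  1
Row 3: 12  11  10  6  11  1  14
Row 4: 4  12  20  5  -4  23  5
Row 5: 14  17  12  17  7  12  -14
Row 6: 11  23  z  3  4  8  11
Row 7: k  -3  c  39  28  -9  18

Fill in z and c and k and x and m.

z = 5, c = 3, k = -11, x = 22, m = 16

The known cells in column 6 total 49, leaving 65 − 49 = 16 for the blank.
The known cells in row 1 total 43, leaving 65 − 43 = 22 for the blank.
The known cells in column 1 total 76, leaving 65 − 76 = -11 for the blank.
The known cells in row 7 total 62, leaving 65 − 62 = 3 for the blank.
The known cells in row 6 total 60, leaving 65 − 60 = 5 for the blank.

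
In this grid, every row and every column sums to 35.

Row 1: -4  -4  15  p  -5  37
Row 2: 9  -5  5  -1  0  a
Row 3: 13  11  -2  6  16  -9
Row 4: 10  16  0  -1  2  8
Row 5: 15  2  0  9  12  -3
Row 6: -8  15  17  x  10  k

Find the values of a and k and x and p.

The known cells in row 1 total 39, leaving 35 − 39 = -4 for the blank.
The known cells in column 4 total 9, leaving 35 − 9 = 26 for the blank.
The known cells in row 6 total 60, leaving 35 − 60 = -25 for the blank.
The known cells in row 2 total 8, leaving 35 − 8 = 27 for the blank.

a = 27, k = -25, x = 26, p = -4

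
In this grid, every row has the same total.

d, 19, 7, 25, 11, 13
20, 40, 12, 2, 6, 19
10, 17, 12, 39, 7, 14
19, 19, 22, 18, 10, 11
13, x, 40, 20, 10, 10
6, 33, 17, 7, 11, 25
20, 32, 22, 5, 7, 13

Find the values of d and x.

Rows 3 and 6 both add up to 99, so every row sums to 99.
Row 1: 19 + 7 + 25 + 11 + 13 = 75, so the missing entry is 99 − 75 = 24.
Row 5: 13 + 40 + 20 + 10 + 10 = 93, so the missing entry is 99 − 93 = 6.

d = 24, x = 6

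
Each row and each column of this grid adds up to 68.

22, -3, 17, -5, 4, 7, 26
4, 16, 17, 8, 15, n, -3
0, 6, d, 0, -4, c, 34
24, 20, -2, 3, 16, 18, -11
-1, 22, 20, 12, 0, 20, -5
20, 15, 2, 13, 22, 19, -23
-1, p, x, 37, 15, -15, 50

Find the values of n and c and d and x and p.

The known cells in row 2 total 57, leaving 68 − 57 = 11 for the blank.
The known cells in column 2 total 76, leaving 68 − 76 = -8 for the blank.
The known cells in row 7 total 78, leaving 68 − 78 = -10 for the blank.
The known cells in column 3 total 44, leaving 68 − 44 = 24 for the blank.
The known cells in row 3 total 60, leaving 68 − 60 = 8 for the blank.

n = 11, c = 8, d = 24, x = -10, p = -8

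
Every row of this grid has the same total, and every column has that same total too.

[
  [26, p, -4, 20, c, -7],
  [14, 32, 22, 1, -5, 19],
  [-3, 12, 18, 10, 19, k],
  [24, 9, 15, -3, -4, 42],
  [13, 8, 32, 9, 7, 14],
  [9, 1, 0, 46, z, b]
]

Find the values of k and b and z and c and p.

Rows 2 and 4 both sum to 83, so that's the common total.
Column 2 has 32 + 12 + 9 + 8 + 1 = 62; the blank must be 83 − 62 = 21.
Row 1 has 26 + 21 − 4 + 20 − 7 = 56; the blank must be 83 − 56 = 27.
Column 5 has 27 − 5 + 19 − 4 + 7 = 44; the blank must be 83 − 44 = 39.
Row 6 has 9 + 1 + 0 + 46 + 39 = 95; the blank must be 83 − 95 = -12.
Row 3 has -3 + 12 + 18 + 10 + 19 = 56; the blank must be 83 − 56 = 27.

k = 27, b = -12, z = 39, c = 27, p = 21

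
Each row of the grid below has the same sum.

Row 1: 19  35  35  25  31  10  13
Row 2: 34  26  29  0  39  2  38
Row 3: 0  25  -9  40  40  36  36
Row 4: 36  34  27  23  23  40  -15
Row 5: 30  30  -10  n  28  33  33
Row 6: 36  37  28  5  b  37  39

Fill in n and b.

n = 24, b = -14

Rows 2 and 4 both add up to 168, so every row sums to 168.
Row 5: 30 + 30 − 10 + 28 + 33 + 33 = 144, so the missing entry is 168 − 144 = 24.
Row 6: 36 + 37 + 28 + 5 + 37 + 39 = 182, so the missing entry is 168 − 182 = -14.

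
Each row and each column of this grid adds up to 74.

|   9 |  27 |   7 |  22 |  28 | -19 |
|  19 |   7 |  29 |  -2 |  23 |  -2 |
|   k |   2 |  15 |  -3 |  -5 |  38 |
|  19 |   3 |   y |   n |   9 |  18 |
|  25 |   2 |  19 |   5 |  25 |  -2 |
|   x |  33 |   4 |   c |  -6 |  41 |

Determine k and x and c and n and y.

The known cells in row 3 total 47, leaving 74 − 47 = 27 for the blank.
The known cells in column 1 total 99, leaving 74 − 99 = -25 for the blank.
The known cells in row 6 total 47, leaving 74 − 47 = 27 for the blank.
The known cells in column 4 total 49, leaving 74 − 49 = 25 for the blank.
The known cells in row 4 total 74, leaving 74 − 74 = 0 for the blank.

k = 27, x = -25, c = 27, n = 25, y = 0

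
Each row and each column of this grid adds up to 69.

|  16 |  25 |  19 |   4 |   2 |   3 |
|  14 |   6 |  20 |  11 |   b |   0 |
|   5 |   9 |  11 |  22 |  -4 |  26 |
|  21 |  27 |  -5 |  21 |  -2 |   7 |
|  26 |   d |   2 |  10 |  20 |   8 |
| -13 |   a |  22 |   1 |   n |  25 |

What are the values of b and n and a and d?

b = 18, n = 35, a = -1, d = 3

Row 5 has 26 + 2 + 10 + 20 + 8 = 66; the blank must be 69 − 66 = 3.
Column 2 has 25 + 6 + 9 + 27 + 3 = 70; the blank must be 69 − 70 = -1.
Row 6 has -13 − 1 + 22 + 1 + 25 = 34; the blank must be 69 − 34 = 35.
Row 2 has 14 + 6 + 20 + 11 + 0 = 51; the blank must be 69 − 51 = 18.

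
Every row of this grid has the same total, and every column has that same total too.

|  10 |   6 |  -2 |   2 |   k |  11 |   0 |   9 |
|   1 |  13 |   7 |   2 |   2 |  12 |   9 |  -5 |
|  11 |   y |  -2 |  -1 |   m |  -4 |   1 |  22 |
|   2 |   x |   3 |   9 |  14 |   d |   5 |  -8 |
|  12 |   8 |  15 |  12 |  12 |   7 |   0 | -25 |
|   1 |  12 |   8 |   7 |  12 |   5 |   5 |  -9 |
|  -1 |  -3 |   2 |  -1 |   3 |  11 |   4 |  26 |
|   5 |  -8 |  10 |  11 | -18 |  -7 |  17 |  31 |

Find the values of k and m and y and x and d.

k = 5, m = 11, y = 3, x = 10, d = 6

Rows 2 and 5 both sum to 41, so that's the common total.
Row 1: 10 + 6 − 2 + 2 + 11 + 0 + 9 = 36, so its missing entry is 41 − 36 = 5.
Column 5: 5 + 2 + 14 + 12 + 12 + 3 − 18 = 30, so its missing entry is 41 − 30 = 11.
Row 3: 11 − 2 − 1 + 11 − 4 + 1 + 22 = 38, so its missing entry is 41 − 38 = 3.
Column 2: 6 + 13 + 3 + 8 + 12 − 3 − 8 = 31, so its missing entry is 41 − 31 = 10.
Row 4: 2 + 10 + 3 + 9 + 14 + 5 − 8 = 35, so its missing entry is 41 − 35 = 6.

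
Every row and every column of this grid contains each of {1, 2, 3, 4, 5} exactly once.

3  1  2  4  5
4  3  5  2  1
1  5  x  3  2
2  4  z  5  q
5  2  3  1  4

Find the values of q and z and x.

q = 3, z = 1, x = 4

Cell (4,5): column 5 already has {1, 2, 4, 5} → 3.
At (row 4, col 3): row 4 already has {2, 3, 4, 5}, so the value is 1.
At (row 3, col 3): row 3 already has {1, 2, 3, 5}, so the value is 4.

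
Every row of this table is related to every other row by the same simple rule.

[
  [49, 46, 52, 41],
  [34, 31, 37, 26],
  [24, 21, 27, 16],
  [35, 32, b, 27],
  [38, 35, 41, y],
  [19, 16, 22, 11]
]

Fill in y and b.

y = 30, b = 38

The difference between any two rows is the same in every column — this is an addition table with the headers hidden.
Row 5 minus row 1 is 38 − 49 = -11, so its entry in column 4 is 41 + (-11) = 30.
Row 4 minus row 1 is 35 − 49 = -14, so its entry in column 3 is 52 + (-14) = 38.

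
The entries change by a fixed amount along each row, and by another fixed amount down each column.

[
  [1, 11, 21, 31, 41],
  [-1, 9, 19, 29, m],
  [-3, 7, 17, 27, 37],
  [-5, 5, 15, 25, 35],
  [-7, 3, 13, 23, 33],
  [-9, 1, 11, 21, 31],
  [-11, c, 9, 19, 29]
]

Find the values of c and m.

Along each row the entries change by 10 per step; down each column they change by -2.
Row 7: from -11 at column 1, stepping by 10 to column 2 gives -1.
Row 2: from -1 at column 1, stepping by 10 to column 5 gives 39.

c = -1, m = 39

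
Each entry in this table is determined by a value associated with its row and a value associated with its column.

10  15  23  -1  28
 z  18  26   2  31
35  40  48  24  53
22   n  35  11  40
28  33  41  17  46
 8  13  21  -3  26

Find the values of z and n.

The difference between any two rows is the same in every column — this is an addition table with the headers hidden.
Row 2 minus row 1 is 26 − 23 = 3, so its entry in column 1 is 10 + 3 = 13.
Row 4 minus row 1 is 35 − 23 = 12, so its entry in column 2 is 15 + 12 = 27.

z = 13, n = 27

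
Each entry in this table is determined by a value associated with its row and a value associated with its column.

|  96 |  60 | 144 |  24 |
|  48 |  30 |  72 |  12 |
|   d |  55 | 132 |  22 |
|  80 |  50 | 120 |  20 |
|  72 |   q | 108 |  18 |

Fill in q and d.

Each row is a constant multiple of every other row — this is a multiplication table with the headers hidden.
Row 5 is 18/24 = 3/4 times row 1, so its entry in column 2 is 60 × 3/4 = 45.
Row 3 is 22/24 = 11/12 times row 1, so its entry in column 1 is 96 × 11/12 = 88.

q = 45, d = 88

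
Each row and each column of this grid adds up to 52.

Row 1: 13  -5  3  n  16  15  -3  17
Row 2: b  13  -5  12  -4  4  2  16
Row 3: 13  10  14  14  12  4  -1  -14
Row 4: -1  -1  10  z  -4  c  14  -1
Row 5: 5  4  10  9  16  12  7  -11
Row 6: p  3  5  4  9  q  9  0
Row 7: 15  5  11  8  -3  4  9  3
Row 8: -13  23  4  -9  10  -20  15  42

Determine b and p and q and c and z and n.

b = 14, p = 6, q = 16, c = 17, z = 18, n = -4

Row 1 has 13 − 5 + 3 + 16 + 15 − 3 + 17 = 56; the blank must be 52 − 56 = -4.
Column 4 has -4 + 12 + 14 + 9 + 4 + 8 − 9 = 34; the blank must be 52 − 34 = 18.
Row 2 has 13 − 5 + 12 − 4 + 4 + 2 + 16 = 38; the blank must be 52 − 38 = 14.
Column 1 has 13 + 14 + 13 − 1 + 5 + 15 − 13 = 46; the blank must be 52 − 46 = 6.
Row 6 has 6 + 3 + 5 + 4 + 9 + 9 + 0 = 36; the blank must be 52 − 36 = 16.
Row 4 has -1 − 1 + 10 + 18 − 4 + 14 − 1 = 35; the blank must be 52 − 35 = 17.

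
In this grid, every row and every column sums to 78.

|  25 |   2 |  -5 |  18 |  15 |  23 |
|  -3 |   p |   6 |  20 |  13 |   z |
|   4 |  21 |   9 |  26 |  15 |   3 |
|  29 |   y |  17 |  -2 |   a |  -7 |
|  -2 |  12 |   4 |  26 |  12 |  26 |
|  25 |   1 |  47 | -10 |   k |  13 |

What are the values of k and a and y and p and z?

Column 6 has 23 + 3 − 7 + 26 + 13 = 58; the blank must be 78 − 58 = 20.
Row 6 has 25 + 1 + 47 − 10 + 13 = 76; the blank must be 78 − 76 = 2.
Column 5 has 15 + 13 + 15 + 12 + 2 = 57; the blank must be 78 − 57 = 21.
Row 4 has 29 + 17 − 2 + 21 − 7 = 58; the blank must be 78 − 58 = 20.
Row 2 has -3 + 6 + 20 + 13 + 20 = 56; the blank must be 78 − 56 = 22.

k = 2, a = 21, y = 20, p = 22, z = 20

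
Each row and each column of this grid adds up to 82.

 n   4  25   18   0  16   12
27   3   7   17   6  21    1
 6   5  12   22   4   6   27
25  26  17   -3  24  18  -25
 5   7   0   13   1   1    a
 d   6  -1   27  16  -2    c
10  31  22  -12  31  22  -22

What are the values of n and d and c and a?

The known cells in row 5 total 27, leaving 82 − 27 = 55 for the blank.
The known cells in column 7 total 48, leaving 82 − 48 = 34 for the blank.
The known cells in row 6 total 80, leaving 82 − 80 = 2 for the blank.
The known cells in row 1 total 75, leaving 82 − 75 = 7 for the blank.

n = 7, d = 2, c = 34, a = 55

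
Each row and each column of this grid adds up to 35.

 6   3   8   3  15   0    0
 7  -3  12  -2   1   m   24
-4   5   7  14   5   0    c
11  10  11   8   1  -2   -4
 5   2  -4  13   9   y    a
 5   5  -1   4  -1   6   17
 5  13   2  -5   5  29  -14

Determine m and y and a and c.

m = -4, y = 6, a = 4, c = 8

Row 3: -4 + 5 + 7 + 14 + 5 + 0 = 27, so its missing entry is 35 − 27 = 8.
Column 7: 0 + 24 + 8 − 4 + 17 − 14 = 31, so its missing entry is 35 − 31 = 4.
Row 5: 5 + 2 − 4 + 13 + 9 + 4 = 29, so its missing entry is 35 − 29 = 6.
Row 2: 7 − 3 + 12 − 2 + 1 + 24 = 39, so its missing entry is 35 − 39 = -4.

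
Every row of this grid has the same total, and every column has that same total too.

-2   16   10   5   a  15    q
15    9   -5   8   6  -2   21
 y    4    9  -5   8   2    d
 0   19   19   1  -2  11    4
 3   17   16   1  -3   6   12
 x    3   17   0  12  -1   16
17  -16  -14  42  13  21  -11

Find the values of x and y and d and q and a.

Rows 2 and 4 both sum to 52, so that's the common total.
Column 5: 6 + 8 − 2 − 3 + 12 + 13 = 34, so its missing entry is 52 − 34 = 18.
Row 1: -2 + 16 + 10 + 5 + 18 + 15 = 62, so its missing entry is 52 − 62 = -10.
Row 6: 3 + 17 + 0 + 12 − 1 + 16 = 47, so its missing entry is 52 − 47 = 5.
Column 1: -2 + 15 + 0 + 3 + 5 + 17 = 38, so its missing entry is 52 − 38 = 14.
Row 3: 14 + 4 + 9 − 5 + 8 + 2 = 32, so its missing entry is 52 − 32 = 20.

x = 5, y = 14, d = 20, q = -10, a = 18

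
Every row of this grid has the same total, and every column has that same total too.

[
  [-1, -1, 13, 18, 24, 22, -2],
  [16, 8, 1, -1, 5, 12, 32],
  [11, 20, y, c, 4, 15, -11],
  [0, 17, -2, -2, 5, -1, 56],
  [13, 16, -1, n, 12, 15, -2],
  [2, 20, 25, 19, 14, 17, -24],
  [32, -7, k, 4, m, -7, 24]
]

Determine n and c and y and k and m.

Rows 1 and 2 both sum to 73, so that's the common total.
Row 5 has 13 + 16 − 1 + 12 + 15 − 2 = 53; the blank must be 73 − 53 = 20.
Column 5 has 24 + 5 + 4 + 5 + 12 + 14 = 64; the blank must be 73 − 64 = 9.
Row 7 has 32 − 7 + 4 + 9 − 7 + 24 = 55; the blank must be 73 − 55 = 18.
Column 4 has 18 − 1 − 2 + 20 + 19 + 4 = 58; the blank must be 73 − 58 = 15.
Row 3 has 11 + 20 + 15 + 4 + 15 − 11 = 54; the blank must be 73 − 54 = 19.

n = 20, c = 15, y = 19, k = 18, m = 9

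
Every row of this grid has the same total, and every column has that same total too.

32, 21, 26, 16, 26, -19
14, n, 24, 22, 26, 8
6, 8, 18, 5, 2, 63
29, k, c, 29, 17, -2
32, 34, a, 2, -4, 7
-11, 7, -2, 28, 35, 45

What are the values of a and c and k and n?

Rows 1 and 3 both sum to 102, so that's the common total.
The known cells in row 5 total 71, leaving 102 − 71 = 31 for the blank.
The known cells in column 3 total 97, leaving 102 − 97 = 5 for the blank.
The known cells in row 4 total 78, leaving 102 − 78 = 24 for the blank.
The known cells in row 2 total 94, leaving 102 − 94 = 8 for the blank.

a = 31, c = 5, k = 24, n = 8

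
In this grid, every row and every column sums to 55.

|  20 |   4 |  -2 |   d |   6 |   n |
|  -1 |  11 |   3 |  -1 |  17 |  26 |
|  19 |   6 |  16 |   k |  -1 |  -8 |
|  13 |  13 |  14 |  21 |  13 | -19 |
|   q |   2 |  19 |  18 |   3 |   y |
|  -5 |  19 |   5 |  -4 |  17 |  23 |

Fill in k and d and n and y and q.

k = 23, d = -2, n = 29, y = 4, q = 9

Column 1: 20 − 1 + 19 + 13 − 5 = 46, so its missing entry is 55 − 46 = 9.
Row 3: 19 + 6 + 16 − 1 − 8 = 32, so its missing entry is 55 − 32 = 23.
Column 4: -1 + 23 + 21 + 18 − 4 = 57, so its missing entry is 55 − 57 = -2.
Row 5: 9 + 2 + 19 + 18 + 3 = 51, so its missing entry is 55 − 51 = 4.
Row 1: 20 + 4 − 2 − 2 + 6 = 26, so its missing entry is 55 − 26 = 29.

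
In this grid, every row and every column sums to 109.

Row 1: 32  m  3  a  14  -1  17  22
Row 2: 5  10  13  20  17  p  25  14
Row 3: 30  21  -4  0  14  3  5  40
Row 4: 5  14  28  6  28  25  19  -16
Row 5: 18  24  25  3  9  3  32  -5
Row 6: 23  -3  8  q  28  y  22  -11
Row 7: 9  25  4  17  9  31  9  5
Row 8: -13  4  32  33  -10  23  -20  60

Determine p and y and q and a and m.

p = 5, y = 20, q = 22, a = 8, m = 14

Column 2 has 10 + 21 + 14 + 24 − 3 + 25 + 4 = 95; the blank must be 109 − 95 = 14.
Row 2 has 5 + 10 + 13 + 20 + 17 + 25 + 14 = 104; the blank must be 109 − 104 = 5.
Column 6 has -1 + 5 + 3 + 25 + 3 + 31 + 23 = 89; the blank must be 109 − 89 = 20.
Row 1 has 32 + 14 + 3 + 14 − 1 + 17 + 22 = 101; the blank must be 109 − 101 = 8.
Row 6 has 23 − 3 + 8 + 28 + 20 + 22 − 11 = 87; the blank must be 109 − 87 = 22.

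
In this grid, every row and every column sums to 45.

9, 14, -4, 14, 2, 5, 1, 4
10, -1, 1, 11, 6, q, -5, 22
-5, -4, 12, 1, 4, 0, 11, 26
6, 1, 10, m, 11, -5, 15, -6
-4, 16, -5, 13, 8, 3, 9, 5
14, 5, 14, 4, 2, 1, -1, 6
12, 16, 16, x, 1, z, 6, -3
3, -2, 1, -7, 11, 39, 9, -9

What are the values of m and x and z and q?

The known cells in row 2 total 44, leaving 45 − 44 = 1 for the blank.
The known cells in row 4 total 32, leaving 45 − 32 = 13 for the blank.
The known cells in column 6 total 44, leaving 45 − 44 = 1 for the blank.
The known cells in row 7 total 49, leaving 45 − 49 = -4 for the blank.

m = 13, x = -4, z = 1, q = 1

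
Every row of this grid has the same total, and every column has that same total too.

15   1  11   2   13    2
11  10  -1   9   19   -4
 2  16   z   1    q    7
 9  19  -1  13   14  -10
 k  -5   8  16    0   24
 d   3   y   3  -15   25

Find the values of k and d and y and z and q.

k = 1, d = 6, y = 22, z = 5, q = 13

Rows 1 and 2 both sum to 44, so that's the common total.
Column 5 has 13 + 19 + 14 + 0 − 15 = 31; the blank must be 44 − 31 = 13.
Row 5 has -5 + 8 + 16 + 0 + 24 = 43; the blank must be 44 − 43 = 1.
Column 1 has 15 + 11 + 2 + 9 + 1 = 38; the blank must be 44 − 38 = 6.
Row 3 has 2 + 16 + 1 + 13 + 7 = 39; the blank must be 44 − 39 = 5.
Row 6 has 6 + 3 + 3 − 15 + 25 = 22; the blank must be 44 − 22 = 22.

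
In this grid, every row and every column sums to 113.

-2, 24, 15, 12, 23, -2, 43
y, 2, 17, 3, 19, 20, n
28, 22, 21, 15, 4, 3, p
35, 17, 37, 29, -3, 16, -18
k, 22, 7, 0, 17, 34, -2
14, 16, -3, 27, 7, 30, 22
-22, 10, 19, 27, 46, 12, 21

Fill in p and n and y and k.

p = 20, n = 27, y = 25, k = 35

The known cells in row 5 total 78, leaving 113 − 78 = 35 for the blank.
The known cells in column 1 total 88, leaving 113 − 88 = 25 for the blank.
The known cells in row 2 total 86, leaving 113 − 86 = 27 for the blank.
The known cells in row 3 total 93, leaving 113 − 93 = 20 for the blank.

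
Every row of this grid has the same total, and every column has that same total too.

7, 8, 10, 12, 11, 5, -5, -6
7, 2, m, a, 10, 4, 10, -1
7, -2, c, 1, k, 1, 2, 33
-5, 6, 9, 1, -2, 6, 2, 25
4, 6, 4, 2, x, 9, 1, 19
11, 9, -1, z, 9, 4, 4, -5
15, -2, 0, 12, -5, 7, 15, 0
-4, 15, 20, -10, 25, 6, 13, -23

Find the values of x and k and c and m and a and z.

x = -3, k = -3, c = 3, m = -3, a = 13, z = 11

Rows 1 and 4 both sum to 42, so that's the common total.
Row 5 has 4 + 6 + 4 + 2 + 9 + 1 + 19 = 45; the blank must be 42 − 45 = -3.
Column 5 has 11 + 10 − 2 − 3 + 9 − 5 + 25 = 45; the blank must be 42 − 45 = -3.
Row 3 has 7 − 2 + 1 − 3 + 1 + 2 + 33 = 39; the blank must be 42 − 39 = 3.
Column 3 has 10 + 3 + 9 + 4 − 1 + 0 + 20 = 45; the blank must be 42 − 45 = -3.
Row 6 has 11 + 9 − 1 + 9 + 4 + 4 − 5 = 31; the blank must be 42 − 31 = 11.
Row 2 has 7 + 2 − 3 + 10 + 4 + 10 − 1 = 29; the blank must be 42 − 29 = 13.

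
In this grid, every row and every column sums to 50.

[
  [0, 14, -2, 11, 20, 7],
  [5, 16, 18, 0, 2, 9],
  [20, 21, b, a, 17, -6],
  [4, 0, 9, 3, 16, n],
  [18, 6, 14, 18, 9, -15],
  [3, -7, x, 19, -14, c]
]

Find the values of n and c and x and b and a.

The known cells in column 4 total 51, leaving 50 − 51 = -1 for the blank.
The known cells in row 3 total 51, leaving 50 − 51 = -1 for the blank.
The known cells in row 4 total 32, leaving 50 − 32 = 18 for the blank.
The known cells in column 6 total 13, leaving 50 − 13 = 37 for the blank.
The known cells in row 6 total 38, leaving 50 − 38 = 12 for the blank.

n = 18, c = 37, x = 12, b = -1, a = -1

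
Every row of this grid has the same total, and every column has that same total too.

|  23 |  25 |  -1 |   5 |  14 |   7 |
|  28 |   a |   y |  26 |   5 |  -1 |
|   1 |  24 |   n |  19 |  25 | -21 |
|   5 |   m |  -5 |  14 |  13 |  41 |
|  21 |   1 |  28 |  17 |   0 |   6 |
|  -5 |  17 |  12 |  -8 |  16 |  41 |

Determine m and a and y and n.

Rows 1 and 5 both sum to 73, so that's the common total.
Row 4 has 5 − 5 + 14 + 13 + 41 = 68; the blank must be 73 − 68 = 5.
Column 2 has 25 + 24 + 5 + 1 + 17 = 72; the blank must be 73 − 72 = 1.
Row 2 has 28 + 1 + 26 + 5 − 1 = 59; the blank must be 73 − 59 = 14.
Row 3 has 1 + 24 + 19 + 25 − 21 = 48; the blank must be 73 − 48 = 25.

m = 5, a = 1, y = 14, n = 25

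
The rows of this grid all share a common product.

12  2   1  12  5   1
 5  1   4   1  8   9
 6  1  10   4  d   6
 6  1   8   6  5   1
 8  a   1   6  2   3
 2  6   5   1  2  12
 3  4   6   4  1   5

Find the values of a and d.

Rows 1 and 2 each multiply to 1440, so every row has product 1440.
Row 5: 8×1×6×2×3 = 288, so the missing entry is 1440 ÷ 288 = 5.
Row 3: 6×1×10×4×6 = 1440, so the missing entry is 1440 ÷ 1440 = 1.

a = 5, d = 1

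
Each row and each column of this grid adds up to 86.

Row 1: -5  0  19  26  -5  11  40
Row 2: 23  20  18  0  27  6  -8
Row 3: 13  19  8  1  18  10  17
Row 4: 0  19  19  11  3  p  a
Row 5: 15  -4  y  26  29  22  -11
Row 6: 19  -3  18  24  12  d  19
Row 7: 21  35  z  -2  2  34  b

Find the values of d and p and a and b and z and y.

d = -3, p = 6, a = 28, b = 1, z = -5, y = 9

Row 6 has 19 − 3 + 18 + 24 + 12 + 19 = 89; the blank must be 86 − 89 = -3.
Row 5 has 15 − 4 + 26 + 29 + 22 − 11 = 77; the blank must be 86 − 77 = 9.
Column 3 has 19 + 18 + 8 + 19 + 9 + 18 = 91; the blank must be 86 − 91 = -5.
Row 7 has 21 + 35 − 5 − 2 + 2 + 34 = 85; the blank must be 86 − 85 = 1.
Column 7 has 40 − 8 + 17 − 11 + 19 + 1 = 58; the blank must be 86 − 58 = 28.
Row 4 has 0 + 19 + 19 + 11 + 3 + 28 = 80; the blank must be 86 − 80 = 6.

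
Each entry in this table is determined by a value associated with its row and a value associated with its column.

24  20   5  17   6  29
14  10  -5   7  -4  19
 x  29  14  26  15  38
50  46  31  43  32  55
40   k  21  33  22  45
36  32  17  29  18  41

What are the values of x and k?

The difference between any two rows is the same in every column — this is an addition table with the headers hidden.
Row 3 minus row 1 is 15 − 6 = 9, so its entry in column 1 is 24 + 9 = 33.
Row 5 minus row 1 is 22 − 6 = 16, so its entry in column 2 is 20 + 16 = 36.

x = 33, k = 36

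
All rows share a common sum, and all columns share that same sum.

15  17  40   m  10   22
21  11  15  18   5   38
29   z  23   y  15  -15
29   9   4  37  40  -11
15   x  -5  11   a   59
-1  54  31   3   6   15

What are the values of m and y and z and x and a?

Rows 2 and 4 both sum to 108, so that's the common total.
Column 5: 10 + 5 + 15 + 40 + 6 = 76, so its missing entry is 108 − 76 = 32.
Row 1: 15 + 17 + 40 + 10 + 22 = 104, so its missing entry is 108 − 104 = 4.
Column 4: 4 + 18 + 37 + 11 + 3 = 73, so its missing entry is 108 − 73 = 35.
Row 3: 29 + 23 + 35 + 15 − 15 = 87, so its missing entry is 108 − 87 = 21.
Row 5: 15 − 5 + 11 + 32 + 59 = 112, so its missing entry is 108 − 112 = -4.

m = 4, y = 35, z = 21, x = -4, a = 32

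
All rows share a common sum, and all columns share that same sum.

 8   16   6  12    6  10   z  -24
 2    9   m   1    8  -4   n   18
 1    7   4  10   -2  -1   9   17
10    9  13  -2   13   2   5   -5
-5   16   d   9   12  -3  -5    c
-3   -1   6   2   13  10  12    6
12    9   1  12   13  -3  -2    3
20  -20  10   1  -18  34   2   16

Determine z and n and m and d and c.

Rows 3 and 4 both sum to 45, so that's the common total.
The known cells in row 1 total 34, leaving 45 − 34 = 11 for the blank.
The known cells in column 7 total 32, leaving 45 − 32 = 13 for the blank.
The known cells in row 2 total 47, leaving 45 − 47 = -2 for the blank.
The known cells in column 3 total 38, leaving 45 − 38 = 7 for the blank.
The known cells in row 5 total 31, leaving 45 − 31 = 14 for the blank.

z = 11, n = 13, m = -2, d = 7, c = 14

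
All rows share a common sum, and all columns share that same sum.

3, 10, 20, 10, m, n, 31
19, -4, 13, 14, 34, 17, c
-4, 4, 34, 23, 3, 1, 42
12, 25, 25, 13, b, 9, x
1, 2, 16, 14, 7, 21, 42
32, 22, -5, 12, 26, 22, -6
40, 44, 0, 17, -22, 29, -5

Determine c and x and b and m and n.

Rows 3 and 5 both sum to 103, so that's the common total.
Column 6 has 17 + 1 + 9 + 21 + 22 + 29 = 99; the blank must be 103 − 99 = 4.
Row 1 has 3 + 10 + 20 + 10 + 4 + 31 = 78; the blank must be 103 − 78 = 25.
Column 5 has 25 + 34 + 3 + 7 + 26 − 22 = 73; the blank must be 103 − 73 = 30.
Row 4 has 12 + 25 + 25 + 13 + 30 + 9 = 114; the blank must be 103 − 114 = -11.
Row 2 has 19 − 4 + 13 + 14 + 34 + 17 = 93; the blank must be 103 − 93 = 10.

c = 10, x = -11, b = 30, m = 25, n = 4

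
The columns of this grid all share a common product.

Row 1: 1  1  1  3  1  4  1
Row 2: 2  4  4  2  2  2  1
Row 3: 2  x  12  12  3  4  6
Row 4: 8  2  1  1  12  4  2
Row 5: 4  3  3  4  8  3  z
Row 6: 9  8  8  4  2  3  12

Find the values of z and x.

Columns 1 and 5 each multiply to 1152, so every column has product 1152.
Column 7: 1×1×6×2×12 = 144, so the missing entry is 1152 ÷ 144 = 8.
Column 2: 1×4×2×3×8 = 192, so the missing entry is 1152 ÷ 192 = 6.

z = 8, x = 6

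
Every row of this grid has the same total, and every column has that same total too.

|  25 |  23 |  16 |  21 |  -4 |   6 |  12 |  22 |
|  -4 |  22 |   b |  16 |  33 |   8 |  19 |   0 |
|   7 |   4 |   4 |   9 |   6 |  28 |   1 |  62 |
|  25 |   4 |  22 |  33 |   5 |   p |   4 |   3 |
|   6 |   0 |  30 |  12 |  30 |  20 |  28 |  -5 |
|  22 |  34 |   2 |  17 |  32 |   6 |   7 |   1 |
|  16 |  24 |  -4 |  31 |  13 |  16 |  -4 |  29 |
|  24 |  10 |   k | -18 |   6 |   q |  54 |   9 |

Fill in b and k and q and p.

Rows 1 and 3 both sum to 121, so that's the common total.
Row 2: -4 + 22 + 16 + 33 + 8 + 19 + 0 = 94, so its missing entry is 121 − 94 = 27.
Row 4: 25 + 4 + 22 + 33 + 5 + 4 + 3 = 96, so its missing entry is 121 − 96 = 25.
Column 6: 6 + 8 + 28 + 25 + 20 + 6 + 16 = 109, so its missing entry is 121 − 109 = 12.
Row 8: 24 + 10 − 18 + 6 + 12 + 54 + 9 = 97, so its missing entry is 121 − 97 = 24.

b = 27, k = 24, q = 12, p = 25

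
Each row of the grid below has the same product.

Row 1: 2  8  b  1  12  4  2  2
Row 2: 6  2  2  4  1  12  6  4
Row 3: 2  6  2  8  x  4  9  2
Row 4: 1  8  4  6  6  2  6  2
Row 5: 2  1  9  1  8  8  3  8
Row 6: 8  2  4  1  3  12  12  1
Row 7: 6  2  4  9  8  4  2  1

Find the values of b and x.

Rows 2 and 7 each multiply to 27648, so every row has product 27648.
Row 1: 2×8×1×12×4×2×2 = 3072, so the missing entry is 27648 ÷ 3072 = 9.
Row 3: 2×6×2×8×4×9×2 = 13824, so the missing entry is 27648 ÷ 13824 = 2.

b = 9, x = 2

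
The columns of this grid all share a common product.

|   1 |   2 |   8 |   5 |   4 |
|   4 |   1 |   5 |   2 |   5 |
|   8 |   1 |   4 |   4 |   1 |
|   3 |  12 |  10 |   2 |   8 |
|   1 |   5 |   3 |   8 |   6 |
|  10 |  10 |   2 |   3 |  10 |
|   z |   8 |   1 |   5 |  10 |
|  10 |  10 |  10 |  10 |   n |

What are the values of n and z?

Columns 3 and 4 each multiply to 96000, so every column has product 96000.
Column 5: 4×5×1×8×6×10×10 = 96000, so the missing entry is 96000 ÷ 96000 = 1.
Column 1: 1×4×8×3×1×10×10 = 9600, so the missing entry is 96000 ÷ 9600 = 10.

n = 1, z = 10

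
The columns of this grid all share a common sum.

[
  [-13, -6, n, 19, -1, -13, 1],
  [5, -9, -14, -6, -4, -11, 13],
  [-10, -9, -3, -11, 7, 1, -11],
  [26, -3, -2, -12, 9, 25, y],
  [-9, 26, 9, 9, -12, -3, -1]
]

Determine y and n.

Column 1 sums to -1 and so does column 4; that's the common total.
In column 7 the known cells total 2, leaving -1 − 2 = -3.
In column 3 the known cells total -10, leaving -1 − (-10) = 9.

y = -3, n = 9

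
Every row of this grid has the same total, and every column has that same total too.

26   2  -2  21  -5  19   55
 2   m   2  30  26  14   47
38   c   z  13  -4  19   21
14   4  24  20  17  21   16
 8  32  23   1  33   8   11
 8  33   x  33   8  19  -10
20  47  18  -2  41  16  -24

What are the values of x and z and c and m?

Rows 1 and 4 both sum to 116, so that's the common total.
The known cells in row 2 total 121, leaving 116 − 121 = -5 for the blank.
The known cells in column 2 total 113, leaving 116 − 113 = 3 for the blank.
The known cells in row 3 total 90, leaving 116 − 90 = 26 for the blank.
The known cells in row 6 total 91, leaving 116 − 91 = 25 for the blank.

x = 25, z = 26, c = 3, m = -5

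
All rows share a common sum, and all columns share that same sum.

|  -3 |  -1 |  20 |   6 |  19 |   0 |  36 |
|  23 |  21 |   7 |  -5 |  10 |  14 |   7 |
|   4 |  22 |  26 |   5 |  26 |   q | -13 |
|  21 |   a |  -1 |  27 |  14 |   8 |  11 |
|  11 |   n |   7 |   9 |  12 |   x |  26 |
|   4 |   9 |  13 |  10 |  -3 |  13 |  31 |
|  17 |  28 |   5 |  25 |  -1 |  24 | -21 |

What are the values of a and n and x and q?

a = -3, n = 1, x = 11, q = 7

Rows 1 and 2 both sum to 77, so that's the common total.
Row 4 has 21 − 1 + 27 + 14 + 8 + 11 = 80; the blank must be 77 − 80 = -3.
Row 3 has 4 + 22 + 26 + 5 + 26 − 13 = 70; the blank must be 77 − 70 = 7.
Column 6 has 0 + 14 + 7 + 8 + 13 + 24 = 66; the blank must be 77 − 66 = 11.
Row 5 has 11 + 7 + 9 + 12 + 11 + 26 = 76; the blank must be 77 − 76 = 1.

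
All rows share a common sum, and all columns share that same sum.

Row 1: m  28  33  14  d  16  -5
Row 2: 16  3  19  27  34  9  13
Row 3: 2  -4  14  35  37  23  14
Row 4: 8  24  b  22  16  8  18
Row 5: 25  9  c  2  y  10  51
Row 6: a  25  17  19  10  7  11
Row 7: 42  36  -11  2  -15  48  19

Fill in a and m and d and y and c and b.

a = 32, m = -4, d = 39, y = 0, c = 24, b = 25

Rows 2 and 3 both sum to 121, so that's the common total.
Row 6: 25 + 17 + 19 + 10 + 7 + 11 = 89, so its missing entry is 121 − 89 = 32.
Column 1: 16 + 2 + 8 + 25 + 32 + 42 = 125, so its missing entry is 121 − 125 = -4.
Row 1: -4 + 28 + 33 + 14 + 16 − 5 = 82, so its missing entry is 121 − 82 = 39.
Column 5: 39 + 34 + 37 + 16 + 10 − 15 = 121, so its missing entry is 121 − 121 = 0.
Row 5: 25 + 9 + 2 + 0 + 10 + 51 = 97, so its missing entry is 121 − 97 = 24.
Row 4: 8 + 24 + 22 + 16 + 8 + 18 = 96, so its missing entry is 121 − 96 = 25.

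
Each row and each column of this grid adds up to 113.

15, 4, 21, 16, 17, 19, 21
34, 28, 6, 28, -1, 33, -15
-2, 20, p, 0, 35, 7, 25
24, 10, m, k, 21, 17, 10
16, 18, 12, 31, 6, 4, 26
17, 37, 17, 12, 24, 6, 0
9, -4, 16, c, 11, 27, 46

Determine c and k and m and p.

The known cells in row 7 total 105, leaving 113 − 105 = 8 for the blank.
The known cells in column 4 total 95, leaving 113 − 95 = 18 for the blank.
The known cells in row 4 total 100, leaving 113 − 100 = 13 for the blank.
The known cells in row 3 total 85, leaving 113 − 85 = 28 for the blank.

c = 8, k = 18, m = 13, p = 28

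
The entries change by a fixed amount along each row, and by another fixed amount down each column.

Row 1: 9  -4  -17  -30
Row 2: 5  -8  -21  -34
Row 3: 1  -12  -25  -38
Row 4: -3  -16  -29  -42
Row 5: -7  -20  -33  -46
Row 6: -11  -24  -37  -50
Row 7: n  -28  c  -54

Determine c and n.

Along each row the entries change by -13 per step; down each column they change by -4.
Row 7: from -28 at column 2, stepping by -13 to column 3 gives -41.
Row 7: from -28 at column 2, stepping by -13 to column 1 gives -15.

c = -41, n = -15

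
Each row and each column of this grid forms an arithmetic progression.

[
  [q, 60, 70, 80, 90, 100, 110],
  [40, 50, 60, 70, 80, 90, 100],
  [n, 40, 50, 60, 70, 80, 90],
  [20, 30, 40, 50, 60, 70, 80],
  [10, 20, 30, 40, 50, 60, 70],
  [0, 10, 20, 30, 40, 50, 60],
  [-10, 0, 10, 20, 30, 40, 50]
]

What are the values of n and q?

Along each row the entries change by 10 per step; down each column they change by -10.
Row 3: from 40 at column 2, stepping by 10 to column 1 gives 30.
Row 1: from 60 at column 2, stepping by 10 to column 1 gives 50.

n = 30, q = 50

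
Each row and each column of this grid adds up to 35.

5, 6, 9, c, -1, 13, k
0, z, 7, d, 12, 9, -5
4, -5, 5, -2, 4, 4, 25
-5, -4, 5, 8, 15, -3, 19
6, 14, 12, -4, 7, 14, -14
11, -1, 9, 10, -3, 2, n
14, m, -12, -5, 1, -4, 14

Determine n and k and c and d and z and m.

n = 7, k = -11, c = 14, d = 14, z = -2, m = 27

The known cells in row 7 total 8, leaving 35 − 8 = 27 for the blank.
The known cells in column 2 total 37, leaving 35 − 37 = -2 for the blank.
The known cells in row 6 total 28, leaving 35 − 28 = 7 for the blank.
The known cells in column 7 total 46, leaving 35 − 46 = -11 for the blank.
The known cells in row 1 total 21, leaving 35 − 21 = 14 for the blank.
The known cells in row 2 total 21, leaving 35 − 21 = 14 for the blank.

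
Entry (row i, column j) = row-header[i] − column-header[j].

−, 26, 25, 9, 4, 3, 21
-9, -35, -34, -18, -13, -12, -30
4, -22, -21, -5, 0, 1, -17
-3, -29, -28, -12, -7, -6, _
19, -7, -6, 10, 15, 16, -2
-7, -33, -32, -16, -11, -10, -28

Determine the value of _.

-3 − 21 = -24.

-24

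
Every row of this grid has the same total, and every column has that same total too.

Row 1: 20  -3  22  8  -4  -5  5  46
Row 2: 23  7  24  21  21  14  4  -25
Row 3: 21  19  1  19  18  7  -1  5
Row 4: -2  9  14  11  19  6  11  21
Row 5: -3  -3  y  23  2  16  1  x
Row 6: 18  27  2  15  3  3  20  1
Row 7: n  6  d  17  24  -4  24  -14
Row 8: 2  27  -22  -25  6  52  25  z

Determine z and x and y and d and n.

Rows 1 and 2 both sum to 89, so that's the common total.
Row 8 has 2 + 27 − 22 − 25 + 6 + 52 + 25 = 65; the blank must be 89 − 65 = 24.
Column 1 has 20 + 23 + 21 − 2 − 3 + 18 + 2 = 79; the blank must be 89 − 79 = 10.
Row 7 has 10 + 6 + 17 + 24 − 4 + 24 − 14 = 63; the blank must be 89 − 63 = 26.
Column 3 has 22 + 24 + 1 + 14 + 2 + 26 − 22 = 67; the blank must be 89 − 67 = 22.
Row 5 has -3 − 3 + 22 + 23 + 2 + 16 + 1 = 58; the blank must be 89 − 58 = 31.

z = 24, x = 31, y = 22, d = 26, n = 10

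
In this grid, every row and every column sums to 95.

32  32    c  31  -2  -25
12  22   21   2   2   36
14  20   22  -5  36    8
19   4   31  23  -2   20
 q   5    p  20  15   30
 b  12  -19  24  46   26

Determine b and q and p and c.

Row 1 has 32 + 32 + 31 − 2 − 25 = 68; the blank must be 95 − 68 = 27.
Row 6 has 12 − 19 + 24 + 46 + 26 = 89; the blank must be 95 − 89 = 6.
Column 1 has 32 + 12 + 14 + 19 + 6 = 83; the blank must be 95 − 83 = 12.
Row 5 has 12 + 5 + 20 + 15 + 30 = 82; the blank must be 95 − 82 = 13.

b = 6, q = 12, p = 13, c = 27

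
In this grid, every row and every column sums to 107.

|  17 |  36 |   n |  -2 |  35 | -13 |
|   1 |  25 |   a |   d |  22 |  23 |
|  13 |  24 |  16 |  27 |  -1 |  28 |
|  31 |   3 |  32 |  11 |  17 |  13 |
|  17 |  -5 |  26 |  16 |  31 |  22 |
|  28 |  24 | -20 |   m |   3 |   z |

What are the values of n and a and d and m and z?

n = 34, a = 19, d = 17, m = 38, z = 34

Column 6 has -13 + 23 + 28 + 13 + 22 = 73; the blank must be 107 − 73 = 34.
Row 1 has 17 + 36 − 2 + 35 − 13 = 73; the blank must be 107 − 73 = 34.
Column 3 has 34 + 16 + 32 + 26 − 20 = 88; the blank must be 107 − 88 = 19.
Row 6 has 28 + 24 − 20 + 3 + 34 = 69; the blank must be 107 − 69 = 38.
Row 2 has 1 + 25 + 19 + 22 + 23 = 90; the blank must be 107 − 90 = 17.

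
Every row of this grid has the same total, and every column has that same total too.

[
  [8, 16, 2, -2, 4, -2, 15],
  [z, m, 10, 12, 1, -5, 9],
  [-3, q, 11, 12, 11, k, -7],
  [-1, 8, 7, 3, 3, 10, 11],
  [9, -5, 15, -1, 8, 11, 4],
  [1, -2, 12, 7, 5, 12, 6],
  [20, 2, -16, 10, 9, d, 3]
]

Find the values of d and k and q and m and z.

Rows 1 and 4 both sum to 41, so that's the common total.
Row 7 has 20 + 2 − 16 + 10 + 9 + 3 = 28; the blank must be 41 − 28 = 13.
Column 1 has 8 − 3 − 1 + 9 + 1 + 20 = 34; the blank must be 41 − 34 = 7.
Row 2 has 7 + 10 + 12 + 1 − 5 + 9 = 34; the blank must be 41 − 34 = 7.
Column 2 has 16 + 7 + 8 − 5 − 2 + 2 = 26; the blank must be 41 − 26 = 15.
Row 3 has -3 + 15 + 11 + 12 + 11 − 7 = 39; the blank must be 41 − 39 = 2.

d = 13, k = 2, q = 15, m = 7, z = 7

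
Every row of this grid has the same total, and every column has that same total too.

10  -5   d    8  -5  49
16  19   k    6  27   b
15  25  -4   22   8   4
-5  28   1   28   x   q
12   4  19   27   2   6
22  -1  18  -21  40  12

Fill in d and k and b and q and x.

d = 13, k = 23, b = -21, q = 20, x = -2

Rows 3 and 5 both sum to 70, so that's the common total.
Column 5: -5 + 27 + 8 + 2 + 40 = 72, so its missing entry is 70 − 72 = -2.
Row 1: 10 − 5 + 8 − 5 + 49 = 57, so its missing entry is 70 − 57 = 13.
Column 3: 13 − 4 + 1 + 19 + 18 = 47, so its missing entry is 70 − 47 = 23.
Row 2: 16 + 19 + 23 + 6 + 27 = 91, so its missing entry is 70 − 91 = -21.
Row 4: -5 + 28 + 1 + 28 − 2 = 50, so its missing entry is 70 − 50 = 20.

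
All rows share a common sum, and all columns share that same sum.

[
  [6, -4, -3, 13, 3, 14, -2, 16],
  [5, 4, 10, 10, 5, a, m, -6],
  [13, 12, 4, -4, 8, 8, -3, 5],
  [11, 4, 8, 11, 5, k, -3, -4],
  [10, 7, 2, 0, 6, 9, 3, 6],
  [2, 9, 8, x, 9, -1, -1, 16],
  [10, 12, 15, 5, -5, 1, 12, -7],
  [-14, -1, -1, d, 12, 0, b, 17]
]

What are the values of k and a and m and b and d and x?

Rows 1 and 3 both sum to 43, so that's the common total.
The known cells in row 6 total 42, leaving 43 − 42 = 1 for the blank.
The known cells in column 4 total 36, leaving 43 − 36 = 7 for the blank.
The known cells in row 8 total 20, leaving 43 − 20 = 23 for the blank.
The known cells in column 7 total 29, leaving 43 − 29 = 14 for the blank.
The known cells in row 2 total 42, leaving 43 − 42 = 1 for the blank.
The known cells in row 4 total 32, leaving 43 − 32 = 11 for the blank.

k = 11, a = 1, m = 14, b = 23, d = 7, x = 1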